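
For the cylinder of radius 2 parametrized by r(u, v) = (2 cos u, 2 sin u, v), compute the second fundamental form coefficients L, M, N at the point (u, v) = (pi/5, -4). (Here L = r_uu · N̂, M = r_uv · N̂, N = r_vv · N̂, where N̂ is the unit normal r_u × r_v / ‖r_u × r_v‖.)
L = -2;  M = 0;  N = 0

Compute the unit normal N̂(u, v) = (cos(u), sin(u), 0), and the second partials r_uu, r_uv, r_vv. Take dot products:
  L(u, v) = r_uu · N̂ = -2,
  M(u, v) = r_uv · N̂ = 0,
  N(u, v) = r_vv · N̂ = 0.
Evaluating at (u, v) = (pi/5, -4):
  L = -2, M = 0, N = 0.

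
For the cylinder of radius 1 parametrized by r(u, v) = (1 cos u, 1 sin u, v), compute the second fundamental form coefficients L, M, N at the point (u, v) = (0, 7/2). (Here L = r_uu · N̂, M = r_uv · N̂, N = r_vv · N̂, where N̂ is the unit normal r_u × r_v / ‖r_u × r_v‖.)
L = -1;  M = 0;  N = 0

Compute the unit normal N̂(u, v) = (cos(u), sin(u), 0), and the second partials r_uu, r_uv, r_vv. Take dot products:
  L(u, v) = r_uu · N̂ = -1,
  M(u, v) = r_uv · N̂ = 0,
  N(u, v) = r_vv · N̂ = 0.
Evaluating at (u, v) = (0, 7/2):
  L = -1, M = 0, N = 0.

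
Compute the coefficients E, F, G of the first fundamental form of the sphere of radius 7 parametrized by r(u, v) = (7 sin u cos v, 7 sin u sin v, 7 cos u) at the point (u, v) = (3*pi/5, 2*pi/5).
E = 49;  F = 0;  G = 49*sqrt(5)/8 + 245/8

Partials: r_u = (7*cos(u)*cos(v), 7*sin(v)*cos(u), -7*sin(u)), r_v = (-7*sin(u)*sin(v), 7*sin(u)*cos(v), 0). As functions of (u, v):
  E = r_u · r_u = 49,
  F = r_u · r_v = 0,
  G = r_v · r_v = 49*sin(u)^2.
Evaluating at (u, v) = (3*pi/5, 2*pi/5): E = 49, F = 0, G = 49*sqrt(5)/8 + 245/8.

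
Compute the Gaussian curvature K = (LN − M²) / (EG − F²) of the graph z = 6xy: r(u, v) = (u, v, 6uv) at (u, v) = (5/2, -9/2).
K = -36/912025

Coefficients of the first fundamental form: E = 36*v^2 + 1, F = 36*u*v, G = 36*u^2 + 1.
Coefficients of the second fundamental form: L = 0, M = 6/sqrt(36*u^2 + 36*v^2 + 1), N = 0.
Assemble K = (LN − M²)/(EG − F²) = -36/(1296*u^4 + 2592*u^2*v^2 + 72*u^2 + 1296*v^4 + 72*v^2 + 1). At (u, v) = (5/2, -9/2): K = -36/912025.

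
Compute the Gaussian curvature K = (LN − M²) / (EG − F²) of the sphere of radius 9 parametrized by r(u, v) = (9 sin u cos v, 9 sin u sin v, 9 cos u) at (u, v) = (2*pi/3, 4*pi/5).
K = 1/81

Coefficients of the first fundamental form: E = 81, F = 0, G = 81*sin(u)^2.
Coefficients of the second fundamental form: L = -9*sin(u)/Abs(sin(u)), M = 0, N = -9*sin(u)^3/Abs(sin(u)).
Assemble K = (LN − M²)/(EG − F²) = 1/81. At (u, v) = (2*pi/3, 4*pi/5): K = 1/81.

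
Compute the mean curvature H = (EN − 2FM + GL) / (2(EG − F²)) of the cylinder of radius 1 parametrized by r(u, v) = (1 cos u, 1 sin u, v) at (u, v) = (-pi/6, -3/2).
H = -1/2

With E = 1, F = 0, G = 1, L = -1, M = 0, N = 0, assemble
  H = (EN − 2FM + GL) / (2(EG − F²)) = -1/2.
At (u, v) = (-pi/6, -3/2): H = -1/2.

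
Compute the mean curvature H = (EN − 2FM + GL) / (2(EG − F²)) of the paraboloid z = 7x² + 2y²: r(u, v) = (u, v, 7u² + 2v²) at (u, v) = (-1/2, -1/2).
H = 5*sqrt(6)/36

With E = 196*u^2 + 1, F = 56*u*v, G = 16*v^2 + 1, L = 14/sqrt(196*u^2 + 16*v^2 + 1), M = 0, N = 4/sqrt(196*u^2 + 16*v^2 + 1), assemble
  H = (EN − 2FM + GL) / (2(EG − F²)) = (392*u^2 + 112*v^2 + 9)/(196*u^2 + 16*v^2 + 1)^(3/2).
At (u, v) = (-1/2, -1/2): H = 5*sqrt(6)/36.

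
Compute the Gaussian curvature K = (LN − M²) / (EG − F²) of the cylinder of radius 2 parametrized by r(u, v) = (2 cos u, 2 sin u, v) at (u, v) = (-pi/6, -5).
K = 0

Coefficients of the first fundamental form: E = 4, F = 0, G = 1.
Coefficients of the second fundamental form: L = -2, M = 0, N = 0.
Assemble K = (LN − M²)/(EG − F²) = 0. At (u, v) = (-pi/6, -5): K = 0.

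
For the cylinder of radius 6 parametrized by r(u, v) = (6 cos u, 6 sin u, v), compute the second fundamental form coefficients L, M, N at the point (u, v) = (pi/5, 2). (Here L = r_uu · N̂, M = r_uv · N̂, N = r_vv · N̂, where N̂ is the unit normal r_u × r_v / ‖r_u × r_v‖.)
L = -6;  M = 0;  N = 0

Compute the unit normal N̂(u, v) = (cos(u), sin(u), 0), and the second partials r_uu, r_uv, r_vv. Take dot products:
  L(u, v) = r_uu · N̂ = -6,
  M(u, v) = r_uv · N̂ = 0,
  N(u, v) = r_vv · N̂ = 0.
Evaluating at (u, v) = (pi/5, 2):
  L = -6, M = 0, N = 0.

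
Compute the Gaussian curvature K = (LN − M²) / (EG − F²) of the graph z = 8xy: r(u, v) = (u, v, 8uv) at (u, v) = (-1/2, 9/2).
K = -64/1723969

Coefficients of the first fundamental form: E = 64*v^2 + 1, F = 64*u*v, G = 64*u^2 + 1.
Coefficients of the second fundamental form: L = 0, M = 8/sqrt(64*u^2 + 64*v^2 + 1), N = 0.
Assemble K = (LN − M²)/(EG − F²) = -64/(4096*u^4 + 8192*u^2*v^2 + 128*u^2 + 4096*v^4 + 128*v^2 + 1). At (u, v) = (-1/2, 9/2): K = -64/1723969.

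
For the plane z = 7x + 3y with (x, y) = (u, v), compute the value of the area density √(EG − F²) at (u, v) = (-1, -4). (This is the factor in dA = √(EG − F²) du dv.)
√(EG − F²)|_{(-1, -4)} = sqrt(59)

E = 50, F = 21, G = 10, so EG − F² = 59. Taking the positive square root: √(EG − F²) = sqrt(59). At (u, v) = (-1, -4): sqrt(59).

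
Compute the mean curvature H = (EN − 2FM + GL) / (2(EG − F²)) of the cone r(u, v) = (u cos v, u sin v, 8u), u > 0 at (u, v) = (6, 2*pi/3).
H = 2*sqrt(65)/195

With E = 65, F = 0, G = u^2, L = 0, M = 0, N = 8*sqrt(65)*u^2/(65*Abs(u)), assemble
  H = (EN − 2FM + GL) / (2(EG − F²)) = 4*sqrt(65)/(65*Abs(u)).
At (u, v) = (6, 2*pi/3): H = 2*sqrt(65)/195.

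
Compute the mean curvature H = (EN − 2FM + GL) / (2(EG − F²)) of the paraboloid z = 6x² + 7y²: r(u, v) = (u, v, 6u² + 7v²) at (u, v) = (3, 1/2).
H = 9379*sqrt(1346)/1811716

With E = 144*u^2 + 1, F = 168*u*v, G = 196*v^2 + 1, L = 12/sqrt(144*u^2 + 196*v^2 + 1), M = 0, N = 14/sqrt(144*u^2 + 196*v^2 + 1), assemble
  H = (EN − 2FM + GL) / (2(EG − F²)) = (1008*u^2 + 1176*v^2 + 13)/(144*u^2 + 196*v^2 + 1)^(3/2).
At (u, v) = (3, 1/2): H = 9379*sqrt(1346)/1811716.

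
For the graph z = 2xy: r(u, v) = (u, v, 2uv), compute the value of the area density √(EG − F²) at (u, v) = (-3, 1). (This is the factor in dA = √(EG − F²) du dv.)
√(EG − F²)|_{(-3, 1)} = sqrt(41)

E = 4*v^2 + 1, F = 4*u*v, G = 4*u^2 + 1, so EG − F² = 4*u^2 + 4*v^2 + 1. Taking the positive square root: √(EG − F²) = sqrt(4*u^2 + 4*v^2 + 1). At (u, v) = (-3, 1): sqrt(41).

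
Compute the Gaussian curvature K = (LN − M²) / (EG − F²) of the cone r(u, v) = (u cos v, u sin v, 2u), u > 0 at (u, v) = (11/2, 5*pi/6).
K = 0

Coefficients of the first fundamental form: E = 5, F = 0, G = u^2.
Coefficients of the second fundamental form: L = 0, M = 0, N = 2*sqrt(5)*u^2/(5*Abs(u)).
Assemble K = (LN − M²)/(EG − F²) = 0. At (u, v) = (11/2, 5*pi/6): K = 0.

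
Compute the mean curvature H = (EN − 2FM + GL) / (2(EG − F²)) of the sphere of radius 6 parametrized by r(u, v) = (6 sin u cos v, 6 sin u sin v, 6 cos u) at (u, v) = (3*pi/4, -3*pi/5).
H = -1/6

With E = 36, F = 0, G = 36*sin(u)^2, L = -6*sin(u)/Abs(sin(u)), M = 0, N = -6*sin(u)^3/Abs(sin(u)), assemble
  H = (EN − 2FM + GL) / (2(EG − F²)) = -sin(u)/(6*Abs(sin(u))).
At (u, v) = (3*pi/4, -3*pi/5): H = -1/6.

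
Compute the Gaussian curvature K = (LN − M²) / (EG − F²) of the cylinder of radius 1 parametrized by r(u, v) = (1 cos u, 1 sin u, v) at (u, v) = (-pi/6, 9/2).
K = 0

Coefficients of the first fundamental form: E = 1, F = 0, G = 1.
Coefficients of the second fundamental form: L = -1, M = 0, N = 0.
Assemble K = (LN − M²)/(EG − F²) = 0. At (u, v) = (-pi/6, 9/2): K = 0.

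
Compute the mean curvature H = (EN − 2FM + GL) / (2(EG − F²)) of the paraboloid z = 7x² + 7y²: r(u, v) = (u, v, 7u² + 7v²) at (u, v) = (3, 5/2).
H = 20937*sqrt(2990)/8940100

With E = 196*u^2 + 1, F = 196*u*v, G = 196*v^2 + 1, L = 14/sqrt(196*u^2 + 196*v^2 + 1), M = 0, N = 14/sqrt(196*u^2 + 196*v^2 + 1), assemble
  H = (EN − 2FM + GL) / (2(EG − F²)) = 14*(98*u^2 + 98*v^2 + 1)/(196*u^2 + 196*v^2 + 1)^(3/2).
At (u, v) = (3, 5/2): H = 20937*sqrt(2990)/8940100.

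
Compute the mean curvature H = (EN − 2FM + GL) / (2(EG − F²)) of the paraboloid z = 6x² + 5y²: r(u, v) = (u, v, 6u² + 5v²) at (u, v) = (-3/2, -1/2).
H = 1781*sqrt(14)/24500

With E = 144*u^2 + 1, F = 120*u*v, G = 100*v^2 + 1, L = 12/sqrt(144*u^2 + 100*v^2 + 1), M = 0, N = 10/sqrt(144*u^2 + 100*v^2 + 1), assemble
  H = (EN − 2FM + GL) / (2(EG − F²)) = (720*u^2 + 600*v^2 + 11)/(144*u^2 + 100*v^2 + 1)^(3/2).
At (u, v) = (-3/2, -1/2): H = 1781*sqrt(14)/24500.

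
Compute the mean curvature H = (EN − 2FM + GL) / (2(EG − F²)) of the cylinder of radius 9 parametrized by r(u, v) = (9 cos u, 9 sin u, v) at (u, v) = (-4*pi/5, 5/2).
H = -1/18

With E = 81, F = 0, G = 1, L = -9, M = 0, N = 0, assemble
  H = (EN − 2FM + GL) / (2(EG − F²)) = -1/18.
At (u, v) = (-4*pi/5, 5/2): H = -1/18.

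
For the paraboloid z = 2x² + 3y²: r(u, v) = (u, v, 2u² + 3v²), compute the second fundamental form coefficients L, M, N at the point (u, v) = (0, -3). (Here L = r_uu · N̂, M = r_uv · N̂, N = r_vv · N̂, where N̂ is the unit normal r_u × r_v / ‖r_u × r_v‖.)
L = 4*sqrt(13)/65;  M = 0;  N = 6*sqrt(13)/65

Compute the unit normal N̂(u, v) = (-4*u/sqrt(16*u^2 + 36*v^2 + 1), -6*v/sqrt(16*u^2 + 36*v^2 + 1), 1/sqrt(16*u^2 + 36*v^2 + 1)), and the second partials r_uu, r_uv, r_vv. Take dot products:
  L(u, v) = r_uu · N̂ = 4/sqrt(16*u^2 + 36*v^2 + 1),
  M(u, v) = r_uv · N̂ = 0,
  N(u, v) = r_vv · N̂ = 6/sqrt(16*u^2 + 36*v^2 + 1).
Evaluating at (u, v) = (0, -3):
  L = 4*sqrt(13)/65, M = 0, N = 6*sqrt(13)/65.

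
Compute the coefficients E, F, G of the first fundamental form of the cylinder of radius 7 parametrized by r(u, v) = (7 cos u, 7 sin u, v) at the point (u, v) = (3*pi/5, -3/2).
E = 49;  F = 0;  G = 1

Partials: r_u = (-7*sin(u), 7*cos(u), 0), r_v = (0, 0, 1). As functions of (u, v):
  E = r_u · r_u = 49,
  F = r_u · r_v = 0,
  G = r_v · r_v = 1.
Evaluating at (u, v) = (3*pi/5, -3/2): E = 49, F = 0, G = 1.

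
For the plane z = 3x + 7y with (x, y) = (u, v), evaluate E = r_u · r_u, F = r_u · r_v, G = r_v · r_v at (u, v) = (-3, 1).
E = 10;  F = 21;  G = 50

Partials: r_u = (1, 0, 3), r_v = (0, 1, 7). As functions of (u, v):
  E = r_u · r_u = 10,
  F = r_u · r_v = 21,
  G = r_v · r_v = 50.
Evaluating at (u, v) = (-3, 1): E = 10, F = 21, G = 50.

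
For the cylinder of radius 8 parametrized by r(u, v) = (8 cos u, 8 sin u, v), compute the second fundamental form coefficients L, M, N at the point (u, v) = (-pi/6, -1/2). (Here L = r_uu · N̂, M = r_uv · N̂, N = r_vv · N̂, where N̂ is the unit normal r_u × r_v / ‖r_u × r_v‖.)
L = -8;  M = 0;  N = 0

Compute the unit normal N̂(u, v) = (cos(u), sin(u), 0), and the second partials r_uu, r_uv, r_vv. Take dot products:
  L(u, v) = r_uu · N̂ = -8,
  M(u, v) = r_uv · N̂ = 0,
  N(u, v) = r_vv · N̂ = 0.
Evaluating at (u, v) = (-pi/6, -1/2):
  L = -8, M = 0, N = 0.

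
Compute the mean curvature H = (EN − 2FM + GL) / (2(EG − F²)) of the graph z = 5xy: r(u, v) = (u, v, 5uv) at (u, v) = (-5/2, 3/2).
H = 1875*sqrt(854)/364658

With E = 25*v^2 + 1, F = 25*u*v, G = 25*u^2 + 1, L = 0, M = 5/sqrt(25*u^2 + 25*v^2 + 1), N = 0, assemble
  H = (EN − 2FM + GL) / (2(EG − F²)) = -125*u*v/(25*u^2 + 25*v^2 + 1)^(3/2).
At (u, v) = (-5/2, 3/2): H = 1875*sqrt(854)/364658.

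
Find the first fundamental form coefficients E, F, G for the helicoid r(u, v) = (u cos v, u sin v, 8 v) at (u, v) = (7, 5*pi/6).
E = 1;  F = 0;  G = 113

Partials: r_u = (cos(v), sin(v), 0), r_v = (-u*sin(v), u*cos(v), 8). As functions of (u, v):
  E = r_u · r_u = 1,
  F = r_u · r_v = 0,
  G = r_v · r_v = u^2 + 64.
Evaluating at (u, v) = (7, 5*pi/6): E = 1, F = 0, G = 113.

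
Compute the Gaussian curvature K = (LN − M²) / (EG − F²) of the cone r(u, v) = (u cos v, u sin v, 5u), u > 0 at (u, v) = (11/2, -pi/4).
K = 0

Coefficients of the first fundamental form: E = 26, F = 0, G = u^2.
Coefficients of the second fundamental form: L = 0, M = 0, N = 5*sqrt(26)*u^2/(26*Abs(u)).
Assemble K = (LN − M²)/(EG − F²) = 0. At (u, v) = (11/2, -pi/4): K = 0.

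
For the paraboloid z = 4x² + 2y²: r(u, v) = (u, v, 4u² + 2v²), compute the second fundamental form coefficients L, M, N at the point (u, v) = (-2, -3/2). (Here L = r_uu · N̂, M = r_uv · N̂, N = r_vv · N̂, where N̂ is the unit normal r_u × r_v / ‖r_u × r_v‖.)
L = 8*sqrt(293)/293;  M = 0;  N = 4*sqrt(293)/293

Compute the unit normal N̂(u, v) = (-8*u/sqrt(64*u^2 + 16*v^2 + 1), -4*v/sqrt(64*u^2 + 16*v^2 + 1), 1/sqrt(64*u^2 + 16*v^2 + 1)), and the second partials r_uu, r_uv, r_vv. Take dot products:
  L(u, v) = r_uu · N̂ = 8/sqrt(64*u^2 + 16*v^2 + 1),
  M(u, v) = r_uv · N̂ = 0,
  N(u, v) = r_vv · N̂ = 4/sqrt(64*u^2 + 16*v^2 + 1).
Evaluating at (u, v) = (-2, -3/2):
  L = 8*sqrt(293)/293, M = 0, N = 4*sqrt(293)/293.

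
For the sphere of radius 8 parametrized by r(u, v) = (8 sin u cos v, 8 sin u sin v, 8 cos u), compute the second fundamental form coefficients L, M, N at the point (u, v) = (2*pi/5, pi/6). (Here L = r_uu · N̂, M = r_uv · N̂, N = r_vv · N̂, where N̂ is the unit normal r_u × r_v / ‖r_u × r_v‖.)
L = -8;  M = 0;  N = -5 - sqrt(5)

Compute the unit normal N̂(u, v) = (sin(u)^2*cos(v)/Abs(sin(u)), sin(u)^2*sin(v)/Abs(sin(u)), sin(2*u)/(2*Abs(sin(u)))), and the second partials r_uu, r_uv, r_vv. Take dot products:
  L(u, v) = r_uu · N̂ = -8*sin(u)/Abs(sin(u)),
  M(u, v) = r_uv · N̂ = 0,
  N(u, v) = r_vv · N̂ = -8*sin(u)^3/Abs(sin(u)).
Evaluating at (u, v) = (2*pi/5, pi/6):
  L = -8, M = 0, N = -5 - sqrt(5).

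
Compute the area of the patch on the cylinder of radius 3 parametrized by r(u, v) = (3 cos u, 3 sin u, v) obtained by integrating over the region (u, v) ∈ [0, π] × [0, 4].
Area = 12*pi

Area = ∫∫ √(EG − F²) du dv with √(EG − F²) = 3. Integrating over [0, π] × [0, 4] gives 12*pi.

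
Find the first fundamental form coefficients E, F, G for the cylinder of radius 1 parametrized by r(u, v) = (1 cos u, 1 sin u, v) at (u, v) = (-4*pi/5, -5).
E = 1;  F = 0;  G = 1

Partials: r_u = (-sin(u), cos(u), 0), r_v = (0, 0, 1). As functions of (u, v):
  E = r_u · r_u = 1,
  F = r_u · r_v = 0,
  G = r_v · r_v = 1.
Evaluating at (u, v) = (-4*pi/5, -5): E = 1, F = 0, G = 1.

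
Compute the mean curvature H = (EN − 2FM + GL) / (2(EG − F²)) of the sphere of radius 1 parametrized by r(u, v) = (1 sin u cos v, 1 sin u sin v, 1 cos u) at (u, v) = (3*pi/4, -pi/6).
H = -1

With E = 1, F = 0, G = sin(u)^2, L = -sin(u)/Abs(sin(u)), M = 0, N = -sin(u)^3/Abs(sin(u)), assemble
  H = (EN − 2FM + GL) / (2(EG − F²)) = -sin(u)/Abs(sin(u)).
At (u, v) = (3*pi/4, -pi/6): H = -1.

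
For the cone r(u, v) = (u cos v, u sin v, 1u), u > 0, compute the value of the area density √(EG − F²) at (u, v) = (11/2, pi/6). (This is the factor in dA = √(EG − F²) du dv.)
√(EG − F²)|_{(11/2, pi/6)} = 11*sqrt(2)/2

E = 2, F = 0, G = u^2, so EG − F² = 2*u^2. Taking the positive square root: √(EG − F²) = sqrt(2)*Abs(u). At (u, v) = (11/2, pi/6): 11*sqrt(2)/2.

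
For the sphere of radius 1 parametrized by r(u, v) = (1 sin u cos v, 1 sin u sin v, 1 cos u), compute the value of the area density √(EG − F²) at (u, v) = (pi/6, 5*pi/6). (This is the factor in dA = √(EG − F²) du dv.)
√(EG − F²)|_{(pi/6, 5*pi/6)} = 1/2

E = 1, F = 0, G = sin(u)^2, so EG − F² = sin(u)^2. Taking the positive square root: √(EG − F²) = Abs(sin(u)). At (u, v) = (pi/6, 5*pi/6): 1/2.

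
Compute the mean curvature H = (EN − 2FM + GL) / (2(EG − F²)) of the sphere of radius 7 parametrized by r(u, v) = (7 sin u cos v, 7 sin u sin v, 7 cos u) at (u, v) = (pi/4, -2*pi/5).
H = -1/7

With E = 49, F = 0, G = 49*sin(u)^2, L = -7*sin(u)/Abs(sin(u)), M = 0, N = -7*sin(u)^3/Abs(sin(u)), assemble
  H = (EN − 2FM + GL) / (2(EG − F²)) = -sin(u)/(7*Abs(sin(u))).
At (u, v) = (pi/4, -2*pi/5): H = -1/7.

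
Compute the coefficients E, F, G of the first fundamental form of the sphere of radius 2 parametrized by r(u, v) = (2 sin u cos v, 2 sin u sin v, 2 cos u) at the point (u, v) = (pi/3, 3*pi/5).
E = 4;  F = 0;  G = 3

Partials: r_u = (2*cos(u)*cos(v), 2*sin(v)*cos(u), -2*sin(u)), r_v = (-2*sin(u)*sin(v), 2*sin(u)*cos(v), 0). As functions of (u, v):
  E = r_u · r_u = 4,
  F = r_u · r_v = 0,
  G = r_v · r_v = 4*sin(u)^2.
Evaluating at (u, v) = (pi/3, 3*pi/5): E = 4, F = 0, G = 3.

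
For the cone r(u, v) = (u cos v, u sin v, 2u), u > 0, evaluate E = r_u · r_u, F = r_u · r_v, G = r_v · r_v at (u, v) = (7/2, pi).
E = 5;  F = 0;  G = 49/4

Partials: r_u = (cos(v), sin(v), 2), r_v = (-u*sin(v), u*cos(v), 0). As functions of (u, v):
  E = r_u · r_u = 5,
  F = r_u · r_v = 0,
  G = r_v · r_v = u^2.
Evaluating at (u, v) = (7/2, pi): E = 5, F = 0, G = 49/4.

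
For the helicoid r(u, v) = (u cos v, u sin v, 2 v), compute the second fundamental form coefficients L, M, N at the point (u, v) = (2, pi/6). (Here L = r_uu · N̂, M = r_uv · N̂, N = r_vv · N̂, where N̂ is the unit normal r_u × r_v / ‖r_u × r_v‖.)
L = 0;  M = -sqrt(2)/2;  N = 0

Compute the unit normal N̂(u, v) = (2*sin(v)/sqrt(u^2 + 4), -2*cos(v)/sqrt(u^2 + 4), u/sqrt(u^2 + 4)), and the second partials r_uu, r_uv, r_vv. Take dot products:
  L(u, v) = r_uu · N̂ = 0,
  M(u, v) = r_uv · N̂ = -2/sqrt(u^2 + 4),
  N(u, v) = r_vv · N̂ = 0.
Evaluating at (u, v) = (2, pi/6):
  L = 0, M = -sqrt(2)/2, N = 0.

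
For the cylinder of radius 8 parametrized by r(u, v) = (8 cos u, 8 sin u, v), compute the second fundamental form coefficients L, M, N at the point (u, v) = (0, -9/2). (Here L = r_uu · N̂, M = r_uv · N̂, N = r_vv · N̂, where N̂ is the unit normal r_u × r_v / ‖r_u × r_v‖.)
L = -8;  M = 0;  N = 0

Compute the unit normal N̂(u, v) = (cos(u), sin(u), 0), and the second partials r_uu, r_uv, r_vv. Take dot products:
  L(u, v) = r_uu · N̂ = -8,
  M(u, v) = r_uv · N̂ = 0,
  N(u, v) = r_vv · N̂ = 0.
Evaluating at (u, v) = (0, -9/2):
  L = -8, M = 0, N = 0.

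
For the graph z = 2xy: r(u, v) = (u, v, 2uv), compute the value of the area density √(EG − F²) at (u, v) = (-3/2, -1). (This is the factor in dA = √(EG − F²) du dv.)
√(EG − F²)|_{(-3/2, -1)} = sqrt(14)

E = 4*v^2 + 1, F = 4*u*v, G = 4*u^2 + 1, so EG − F² = 4*u^2 + 4*v^2 + 1. Taking the positive square root: √(EG − F²) = sqrt(4*u^2 + 4*v^2 + 1). At (u, v) = (-3/2, -1): sqrt(14).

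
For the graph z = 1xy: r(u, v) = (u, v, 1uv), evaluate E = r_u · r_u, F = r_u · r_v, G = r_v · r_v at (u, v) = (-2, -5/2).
E = 29/4;  F = 5;  G = 5

Partials: r_u = (1, 0, v), r_v = (0, 1, u). As functions of (u, v):
  E = r_u · r_u = v^2 + 1,
  F = r_u · r_v = u*v,
  G = r_v · r_v = u^2 + 1.
Evaluating at (u, v) = (-2, -5/2): E = 29/4, F = 5, G = 5.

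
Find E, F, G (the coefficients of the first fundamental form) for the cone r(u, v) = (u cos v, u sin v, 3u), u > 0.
E = 10;  F = 0;  G = u^2

Compute partials: r_u = (cos(v), sin(v), 3), r_v = (-u*sin(v), u*cos(v), 0). Then
  E = r_u · r_u = 10,
  F = r_u · r_v = 0,
  G = r_v · r_v = u^2.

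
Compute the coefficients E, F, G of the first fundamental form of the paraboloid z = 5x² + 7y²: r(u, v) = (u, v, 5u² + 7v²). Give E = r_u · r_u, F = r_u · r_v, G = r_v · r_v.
E = 100*u^2 + 1;  F = 140*u*v;  G = 196*v^2 + 1

Compute partials: r_u = (1, 0, 10*u), r_v = (0, 1, 14*v). Then
  E = r_u · r_u = 100*u^2 + 1,
  F = r_u · r_v = 140*u*v,
  G = r_v · r_v = 196*v^2 + 1.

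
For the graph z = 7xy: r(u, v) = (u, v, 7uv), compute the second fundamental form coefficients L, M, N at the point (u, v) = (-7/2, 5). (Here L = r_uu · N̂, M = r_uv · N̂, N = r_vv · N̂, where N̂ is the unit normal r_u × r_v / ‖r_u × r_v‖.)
L = 0;  M = 14*sqrt(7305)/7305;  N = 0

Compute the unit normal N̂(u, v) = (-7*v/sqrt(49*u^2 + 49*v^2 + 1), -7*u/sqrt(49*u^2 + 49*v^2 + 1), 1/sqrt(49*u^2 + 49*v^2 + 1)), and the second partials r_uu, r_uv, r_vv. Take dot products:
  L(u, v) = r_uu · N̂ = 0,
  M(u, v) = r_uv · N̂ = 7/sqrt(49*u^2 + 49*v^2 + 1),
  N(u, v) = r_vv · N̂ = 0.
Evaluating at (u, v) = (-7/2, 5):
  L = 0, M = 14*sqrt(7305)/7305, N = 0.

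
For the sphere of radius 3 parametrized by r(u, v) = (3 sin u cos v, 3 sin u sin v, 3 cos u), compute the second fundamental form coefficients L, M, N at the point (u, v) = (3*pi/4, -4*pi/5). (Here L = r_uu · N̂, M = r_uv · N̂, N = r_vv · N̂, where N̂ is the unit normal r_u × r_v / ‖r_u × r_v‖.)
L = -3;  M = 0;  N = -3/2

Compute the unit normal N̂(u, v) = (sin(u)^2*cos(v)/Abs(sin(u)), sin(u)^2*sin(v)/Abs(sin(u)), sin(2*u)/(2*Abs(sin(u)))), and the second partials r_uu, r_uv, r_vv. Take dot products:
  L(u, v) = r_uu · N̂ = -3*sin(u)/Abs(sin(u)),
  M(u, v) = r_uv · N̂ = 0,
  N(u, v) = r_vv · N̂ = -3*sin(u)^3/Abs(sin(u)).
Evaluating at (u, v) = (3*pi/4, -4*pi/5):
  L = -3, M = 0, N = -3/2.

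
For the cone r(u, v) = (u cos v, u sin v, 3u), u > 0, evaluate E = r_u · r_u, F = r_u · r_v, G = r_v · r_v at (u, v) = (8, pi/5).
E = 10;  F = 0;  G = 64

Partials: r_u = (cos(v), sin(v), 3), r_v = (-u*sin(v), u*cos(v), 0). As functions of (u, v):
  E = r_u · r_u = 10,
  F = r_u · r_v = 0,
  G = r_v · r_v = u^2.
Evaluating at (u, v) = (8, pi/5): E = 10, F = 0, G = 64.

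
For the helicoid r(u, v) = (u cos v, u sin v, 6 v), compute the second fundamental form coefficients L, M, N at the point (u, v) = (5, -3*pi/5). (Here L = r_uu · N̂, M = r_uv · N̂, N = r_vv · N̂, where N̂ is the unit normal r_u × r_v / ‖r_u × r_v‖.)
L = 0;  M = -6*sqrt(61)/61;  N = 0

Compute the unit normal N̂(u, v) = (6*sin(v)/sqrt(u^2 + 36), -6*cos(v)/sqrt(u^2 + 36), u/sqrt(u^2 + 36)), and the second partials r_uu, r_uv, r_vv. Take dot products:
  L(u, v) = r_uu · N̂ = 0,
  M(u, v) = r_uv · N̂ = -6/sqrt(u^2 + 36),
  N(u, v) = r_vv · N̂ = 0.
Evaluating at (u, v) = (5, -3*pi/5):
  L = 0, M = -6*sqrt(61)/61, N = 0.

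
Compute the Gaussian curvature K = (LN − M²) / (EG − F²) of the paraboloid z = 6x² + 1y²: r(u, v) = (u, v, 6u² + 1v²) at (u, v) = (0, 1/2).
K = 6

Coefficients of the first fundamental form: E = 144*u^2 + 1, F = 24*u*v, G = 4*v^2 + 1.
Coefficients of the second fundamental form: L = 12/sqrt(144*u^2 + 4*v^2 + 1), M = 0, N = 2/sqrt(144*u^2 + 4*v^2 + 1).
Assemble K = (LN − M²)/(EG − F²) = 24/(20736*u^4 + 1152*u^2*v^2 + 288*u^2 + 16*v^4 + 8*v^2 + 1). At (u, v) = (0, 1/2): K = 6.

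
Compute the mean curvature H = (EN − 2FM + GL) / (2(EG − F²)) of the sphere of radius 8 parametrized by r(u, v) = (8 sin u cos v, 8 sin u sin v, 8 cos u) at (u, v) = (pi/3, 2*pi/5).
H = -1/8

With E = 64, F = 0, G = 64*sin(u)^2, L = -8*sin(u)/Abs(sin(u)), M = 0, N = -8*sin(u)^3/Abs(sin(u)), assemble
  H = (EN − 2FM + GL) / (2(EG − F²)) = -sin(u)/(8*Abs(sin(u))).
At (u, v) = (pi/3, 2*pi/5): H = -1/8.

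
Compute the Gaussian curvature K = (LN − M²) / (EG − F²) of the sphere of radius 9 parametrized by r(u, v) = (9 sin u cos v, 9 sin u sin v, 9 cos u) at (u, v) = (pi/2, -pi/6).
K = 1/81

Coefficients of the first fundamental form: E = 81, F = 0, G = 81*sin(u)^2.
Coefficients of the second fundamental form: L = -9*sin(u)/Abs(sin(u)), M = 0, N = -9*sin(u)^3/Abs(sin(u)).
Assemble K = (LN − M²)/(EG − F²) = 1/81. At (u, v) = (pi/2, -pi/6): K = 1/81.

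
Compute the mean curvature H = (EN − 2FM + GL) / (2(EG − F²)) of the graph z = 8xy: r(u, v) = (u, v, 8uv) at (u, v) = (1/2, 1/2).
H = -128*sqrt(33)/1089

With E = 64*v^2 + 1, F = 64*u*v, G = 64*u^2 + 1, L = 0, M = 8/sqrt(64*u^2 + 64*v^2 + 1), N = 0, assemble
  H = (EN − 2FM + GL) / (2(EG − F²)) = -512*u*v/(64*u^2 + 64*v^2 + 1)^(3/2).
At (u, v) = (1/2, 1/2): H = -128*sqrt(33)/1089.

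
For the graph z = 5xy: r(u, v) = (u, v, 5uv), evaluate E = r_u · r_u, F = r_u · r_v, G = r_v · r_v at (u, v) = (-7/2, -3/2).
E = 229/4;  F = 525/4;  G = 1229/4

Partials: r_u = (1, 0, 5*v), r_v = (0, 1, 5*u). As functions of (u, v):
  E = r_u · r_u = 25*v^2 + 1,
  F = r_u · r_v = 25*u*v,
  G = r_v · r_v = 25*u^2 + 1.
Evaluating at (u, v) = (-7/2, -3/2): E = 229/4, F = 525/4, G = 1229/4.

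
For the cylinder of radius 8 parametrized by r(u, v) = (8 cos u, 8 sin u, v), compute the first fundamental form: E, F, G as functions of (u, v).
E = 64;  F = 0;  G = 1

Compute partials: r_u = (-8*sin(u), 8*cos(u), 0), r_v = (0, 0, 1). Then
  E = r_u · r_u = 64,
  F = r_u · r_v = 0,
  G = r_v · r_v = 1.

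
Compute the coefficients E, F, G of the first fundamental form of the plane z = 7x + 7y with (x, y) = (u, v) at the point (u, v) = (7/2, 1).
E = 50;  F = 49;  G = 50

Partials: r_u = (1, 0, 7), r_v = (0, 1, 7). As functions of (u, v):
  E = r_u · r_u = 50,
  F = r_u · r_v = 49,
  G = r_v · r_v = 50.
Evaluating at (u, v) = (7/2, 1): E = 50, F = 49, G = 50.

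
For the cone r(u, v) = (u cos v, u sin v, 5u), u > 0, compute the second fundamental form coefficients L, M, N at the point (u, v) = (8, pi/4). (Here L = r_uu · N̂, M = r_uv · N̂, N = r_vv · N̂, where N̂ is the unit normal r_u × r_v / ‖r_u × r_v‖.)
L = 0;  M = 0;  N = 20*sqrt(26)/13

Compute the unit normal N̂(u, v) = (-5*sqrt(26)*u*cos(v)/(26*Abs(u)), -5*sqrt(26)*u*sin(v)/(26*Abs(u)), sqrt(26)*u/(26*Abs(u))), and the second partials r_uu, r_uv, r_vv. Take dot products:
  L(u, v) = r_uu · N̂ = 0,
  M(u, v) = r_uv · N̂ = 0,
  N(u, v) = r_vv · N̂ = 5*sqrt(26)*u^2/(26*Abs(u)).
Evaluating at (u, v) = (8, pi/4):
  L = 0, M = 0, N = 20*sqrt(26)/13.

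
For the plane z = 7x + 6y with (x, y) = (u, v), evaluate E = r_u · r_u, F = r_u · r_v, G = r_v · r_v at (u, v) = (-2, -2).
E = 50;  F = 42;  G = 37

Partials: r_u = (1, 0, 7), r_v = (0, 1, 6). As functions of (u, v):
  E = r_u · r_u = 50,
  F = r_u · r_v = 42,
  G = r_v · r_v = 37.
Evaluating at (u, v) = (-2, -2): E = 50, F = 42, G = 37.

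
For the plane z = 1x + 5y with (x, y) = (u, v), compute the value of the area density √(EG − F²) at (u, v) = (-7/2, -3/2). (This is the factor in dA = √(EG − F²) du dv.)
√(EG − F²)|_{(-7/2, -3/2)} = 3*sqrt(3)

E = 2, F = 5, G = 26, so EG − F² = 27. Taking the positive square root: √(EG − F²) = 3*sqrt(3). At (u, v) = (-7/2, -3/2): 3*sqrt(3).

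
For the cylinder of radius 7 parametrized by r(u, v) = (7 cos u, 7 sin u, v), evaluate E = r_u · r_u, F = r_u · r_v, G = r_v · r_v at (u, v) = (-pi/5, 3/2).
E = 49;  F = 0;  G = 1

Partials: r_u = (-7*sin(u), 7*cos(u), 0), r_v = (0, 0, 1). As functions of (u, v):
  E = r_u · r_u = 49,
  F = r_u · r_v = 0,
  G = r_v · r_v = 1.
Evaluating at (u, v) = (-pi/5, 3/2): E = 49, F = 0, G = 1.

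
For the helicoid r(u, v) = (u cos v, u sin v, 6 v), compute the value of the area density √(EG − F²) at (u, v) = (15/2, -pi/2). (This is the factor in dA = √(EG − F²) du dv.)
√(EG − F²)|_{(15/2, -pi/2)} = 3*sqrt(41)/2

E = 1, F = 0, G = u^2 + 36, so EG − F² = u^2 + 36. Taking the positive square root: √(EG − F²) = sqrt(u^2 + 36). At (u, v) = (15/2, -pi/2): 3*sqrt(41)/2.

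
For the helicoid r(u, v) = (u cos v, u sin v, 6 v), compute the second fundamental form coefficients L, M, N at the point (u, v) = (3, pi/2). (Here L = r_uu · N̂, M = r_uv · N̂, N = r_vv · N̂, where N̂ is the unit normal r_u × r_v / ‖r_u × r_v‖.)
L = 0;  M = -2*sqrt(5)/5;  N = 0

Compute the unit normal N̂(u, v) = (6*sin(v)/sqrt(u^2 + 36), -6*cos(v)/sqrt(u^2 + 36), u/sqrt(u^2 + 36)), and the second partials r_uu, r_uv, r_vv. Take dot products:
  L(u, v) = r_uu · N̂ = 0,
  M(u, v) = r_uv · N̂ = -6/sqrt(u^2 + 36),
  N(u, v) = r_vv · N̂ = 0.
Evaluating at (u, v) = (3, pi/2):
  L = 0, M = -2*sqrt(5)/5, N = 0.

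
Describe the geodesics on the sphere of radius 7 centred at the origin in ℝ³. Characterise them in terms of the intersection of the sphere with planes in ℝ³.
Geodesics on the sphere of radius 7 are great circles — circles of radius 7 obtained as the intersection of the sphere with planes through the origin (the centre of the sphere).

A curve α(t) of nonzero constant speed on the sphere of radius 7 is a geodesic iff its acceleration α̈ is everywhere normal to the surface, i.e. parallel to the radial vector α(t). Then d/dt(α × α̇) = α̇ × α̇ + α × α̈ = 0, so α × α̇ is a constant vector n ≠ 0 and α(t) · n = 0 for all t: α lies in the plane through the origin with normal n. The intersection of that plane with the sphere is a circle of radius 7 (a great circle). Conversely, a great circle traversed at constant speed has centripetal acceleration pointing at the origin, hence normal to the sphere, so every great circle is a geodesic.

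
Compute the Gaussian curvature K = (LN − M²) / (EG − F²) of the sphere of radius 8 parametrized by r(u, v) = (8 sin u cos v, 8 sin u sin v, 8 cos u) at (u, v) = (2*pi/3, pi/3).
K = 1/64

Coefficients of the first fundamental form: E = 64, F = 0, G = 64*sin(u)^2.
Coefficients of the second fundamental form: L = -8*sin(u)/Abs(sin(u)), M = 0, N = -8*sin(u)^3/Abs(sin(u)).
Assemble K = (LN − M²)/(EG − F²) = 1/64. At (u, v) = (2*pi/3, pi/3): K = 1/64.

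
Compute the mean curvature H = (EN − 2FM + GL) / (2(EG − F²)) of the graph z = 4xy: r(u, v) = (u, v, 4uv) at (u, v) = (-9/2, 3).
H = 864*sqrt(469)/219961

With E = 16*v^2 + 1, F = 16*u*v, G = 16*u^2 + 1, L = 0, M = 4/sqrt(16*u^2 + 16*v^2 + 1), N = 0, assemble
  H = (EN − 2FM + GL) / (2(EG − F²)) = -64*u*v/(16*u^2 + 16*v^2 + 1)^(3/2).
At (u, v) = (-9/2, 3): H = 864*sqrt(469)/219961.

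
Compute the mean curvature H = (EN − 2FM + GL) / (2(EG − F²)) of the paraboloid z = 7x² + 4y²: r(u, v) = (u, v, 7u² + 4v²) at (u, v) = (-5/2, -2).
H = 6703*sqrt(1482)/2196324

With E = 196*u^2 + 1, F = 112*u*v, G = 64*v^2 + 1, L = 14/sqrt(196*u^2 + 64*v^2 + 1), M = 0, N = 8/sqrt(196*u^2 + 64*v^2 + 1), assemble
  H = (EN − 2FM + GL) / (2(EG − F²)) = (784*u^2 + 448*v^2 + 11)/(196*u^2 + 64*v^2 + 1)^(3/2).
At (u, v) = (-5/2, -2): H = 6703*sqrt(1482)/2196324.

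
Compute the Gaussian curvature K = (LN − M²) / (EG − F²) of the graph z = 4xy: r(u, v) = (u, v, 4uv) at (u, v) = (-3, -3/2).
K = -16/32761

Coefficients of the first fundamental form: E = 16*v^2 + 1, F = 16*u*v, G = 16*u^2 + 1.
Coefficients of the second fundamental form: L = 0, M = 4/sqrt(16*u^2 + 16*v^2 + 1), N = 0.
Assemble K = (LN − M²)/(EG − F²) = -16/(256*u^4 + 512*u^2*v^2 + 32*u^2 + 256*v^4 + 32*v^2 + 1). At (u, v) = (-3, -3/2): K = -16/32761.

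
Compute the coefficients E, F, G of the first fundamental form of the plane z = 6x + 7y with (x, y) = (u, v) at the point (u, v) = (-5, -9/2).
E = 37;  F = 42;  G = 50

Partials: r_u = (1, 0, 6), r_v = (0, 1, 7). As functions of (u, v):
  E = r_u · r_u = 37,
  F = r_u · r_v = 42,
  G = r_v · r_v = 50.
Evaluating at (u, v) = (-5, -9/2): E = 37, F = 42, G = 50.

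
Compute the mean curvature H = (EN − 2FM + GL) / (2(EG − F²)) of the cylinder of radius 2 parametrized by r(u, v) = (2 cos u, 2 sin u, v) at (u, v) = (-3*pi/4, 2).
H = -1/4

With E = 4, F = 0, G = 1, L = -2, M = 0, N = 0, assemble
  H = (EN − 2FM + GL) / (2(EG − F²)) = -1/4.
At (u, v) = (-3*pi/4, 2): H = -1/4.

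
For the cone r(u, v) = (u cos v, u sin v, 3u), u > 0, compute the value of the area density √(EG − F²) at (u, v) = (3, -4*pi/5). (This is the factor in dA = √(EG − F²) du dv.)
√(EG − F²)|_{(3, -4*pi/5)} = 3*sqrt(10)

E = 10, F = 0, G = u^2, so EG − F² = 10*u^2. Taking the positive square root: √(EG − F²) = sqrt(10)*Abs(u). At (u, v) = (3, -4*pi/5): 3*sqrt(10).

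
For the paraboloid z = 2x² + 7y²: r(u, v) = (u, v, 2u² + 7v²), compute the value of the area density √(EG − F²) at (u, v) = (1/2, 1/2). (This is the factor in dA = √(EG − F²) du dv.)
√(EG − F²)|_{(1/2, 1/2)} = 3*sqrt(6)

E = 16*u^2 + 1, F = 56*u*v, G = 196*v^2 + 1, so EG − F² = 16*u^2 + 196*v^2 + 1. Taking the positive square root: √(EG − F²) = sqrt(16*u^2 + 196*v^2 + 1). At (u, v) = (1/2, 1/2): 3*sqrt(6).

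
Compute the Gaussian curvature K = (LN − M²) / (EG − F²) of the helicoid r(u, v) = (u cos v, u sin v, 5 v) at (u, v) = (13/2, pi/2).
K = -400/72361

Coefficients of the first fundamental form: E = 1, F = 0, G = u^2 + 25.
Coefficients of the second fundamental form: L = 0, M = -5/sqrt(u^2 + 25), N = 0.
Assemble K = (LN − M²)/(EG − F²) = -25/(u^2 + 25)^2. At (u, v) = (13/2, pi/2): K = -400/72361.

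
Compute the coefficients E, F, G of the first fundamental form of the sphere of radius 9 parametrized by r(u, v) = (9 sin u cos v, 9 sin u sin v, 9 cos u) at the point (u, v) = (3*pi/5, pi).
E = 81;  F = 0;  G = 81*sqrt(5)/8 + 405/8

Partials: r_u = (9*cos(u)*cos(v), 9*sin(v)*cos(u), -9*sin(u)), r_v = (-9*sin(u)*sin(v), 9*sin(u)*cos(v), 0). As functions of (u, v):
  E = r_u · r_u = 81,
  F = r_u · r_v = 0,
  G = r_v · r_v = 81*sin(u)^2.
Evaluating at (u, v) = (3*pi/5, pi): E = 81, F = 0, G = 81*sqrt(5)/8 + 405/8.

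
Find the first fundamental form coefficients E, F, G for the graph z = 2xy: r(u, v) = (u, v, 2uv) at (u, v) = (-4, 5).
E = 101;  F = -80;  G = 65

Partials: r_u = (1, 0, 2*v), r_v = (0, 1, 2*u). As functions of (u, v):
  E = r_u · r_u = 4*v^2 + 1,
  F = r_u · r_v = 4*u*v,
  G = r_v · r_v = 4*u^2 + 1.
Evaluating at (u, v) = (-4, 5): E = 101, F = -80, G = 65.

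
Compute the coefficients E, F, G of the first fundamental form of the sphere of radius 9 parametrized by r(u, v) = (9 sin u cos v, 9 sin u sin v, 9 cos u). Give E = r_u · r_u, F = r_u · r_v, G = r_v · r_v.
E = 81;  F = 0;  G = 81*sin(u)^2

Compute partials: r_u = (9*cos(u)*cos(v), 9*sin(v)*cos(u), -9*sin(u)), r_v = (-9*sin(u)*sin(v), 9*sin(u)*cos(v), 0). Then
  E = r_u · r_u = 81,
  F = r_u · r_v = 0,
  G = r_v · r_v = 81*sin(u)^2.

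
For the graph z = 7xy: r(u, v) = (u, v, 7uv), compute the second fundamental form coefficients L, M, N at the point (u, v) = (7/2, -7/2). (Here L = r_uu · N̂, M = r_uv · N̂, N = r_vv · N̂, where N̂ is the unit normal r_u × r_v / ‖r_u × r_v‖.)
L = 0;  M = 7*sqrt(534)/801;  N = 0

Compute the unit normal N̂(u, v) = (-7*v/sqrt(49*u^2 + 49*v^2 + 1), -7*u/sqrt(49*u^2 + 49*v^2 + 1), 1/sqrt(49*u^2 + 49*v^2 + 1)), and the second partials r_uu, r_uv, r_vv. Take dot products:
  L(u, v) = r_uu · N̂ = 0,
  M(u, v) = r_uv · N̂ = 7/sqrt(49*u^2 + 49*v^2 + 1),
  N(u, v) = r_vv · N̂ = 0.
Evaluating at (u, v) = (7/2, -7/2):
  L = 0, M = 7*sqrt(534)/801, N = 0.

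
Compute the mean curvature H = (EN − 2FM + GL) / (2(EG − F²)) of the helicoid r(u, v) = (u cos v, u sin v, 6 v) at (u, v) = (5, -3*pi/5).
H = 0

With E = 1, F = 0, G = u^2 + 36, L = 0, M = -6/sqrt(u^2 + 36), N = 0, assemble
  H = (EN − 2FM + GL) / (2(EG − F²)) = 0.
At (u, v) = (5, -3*pi/5): H = 0.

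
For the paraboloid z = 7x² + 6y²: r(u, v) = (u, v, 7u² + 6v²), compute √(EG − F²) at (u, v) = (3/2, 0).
√(EG − F²)|_{(3/2, 0)} = sqrt(442)

E = 196*u^2 + 1, F = 168*u*v, G = 144*v^2 + 1; EG − F² = 196*u^2 + 144*v^2 + 1; √(EG − F²) = sqrt(196*u^2 + 144*v^2 + 1). At the given point: sqrt(442).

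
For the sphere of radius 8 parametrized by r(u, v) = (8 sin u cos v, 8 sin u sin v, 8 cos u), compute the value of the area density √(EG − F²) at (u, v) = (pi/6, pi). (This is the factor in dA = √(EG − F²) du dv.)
√(EG − F²)|_{(pi/6, pi)} = 32

E = 64, F = 0, G = 64*sin(u)^2, so EG − F² = 4096*sin(u)^2. Taking the positive square root: √(EG − F²) = 64*Abs(sin(u)). At (u, v) = (pi/6, pi): 32.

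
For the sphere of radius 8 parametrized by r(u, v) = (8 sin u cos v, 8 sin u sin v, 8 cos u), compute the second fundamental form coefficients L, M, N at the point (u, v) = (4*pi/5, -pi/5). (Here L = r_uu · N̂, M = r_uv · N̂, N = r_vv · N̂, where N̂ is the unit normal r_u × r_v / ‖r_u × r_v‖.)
L = -8;  M = 0;  N = -5 + sqrt(5)

Compute the unit normal N̂(u, v) = (sin(u)^2*cos(v)/Abs(sin(u)), sin(u)^2*sin(v)/Abs(sin(u)), sin(2*u)/(2*Abs(sin(u)))), and the second partials r_uu, r_uv, r_vv. Take dot products:
  L(u, v) = r_uu · N̂ = -8*sin(u)/Abs(sin(u)),
  M(u, v) = r_uv · N̂ = 0,
  N(u, v) = r_vv · N̂ = -8*sin(u)^3/Abs(sin(u)).
Evaluating at (u, v) = (4*pi/5, -pi/5):
  L = -8, M = 0, N = -5 + sqrt(5).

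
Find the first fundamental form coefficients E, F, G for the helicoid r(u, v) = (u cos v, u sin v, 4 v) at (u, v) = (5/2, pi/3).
E = 1;  F = 0;  G = 89/4

Partials: r_u = (cos(v), sin(v), 0), r_v = (-u*sin(v), u*cos(v), 4). As functions of (u, v):
  E = r_u · r_u = 1,
  F = r_u · r_v = 0,
  G = r_v · r_v = u^2 + 16.
Evaluating at (u, v) = (5/2, pi/3): E = 1, F = 0, G = 89/4.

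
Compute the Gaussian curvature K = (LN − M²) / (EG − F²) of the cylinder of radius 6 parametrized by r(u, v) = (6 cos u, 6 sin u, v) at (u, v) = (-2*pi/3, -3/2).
K = 0

Coefficients of the first fundamental form: E = 36, F = 0, G = 1.
Coefficients of the second fundamental form: L = -6, M = 0, N = 0.
Assemble K = (LN − M²)/(EG − F²) = 0. At (u, v) = (-2*pi/3, -3/2): K = 0.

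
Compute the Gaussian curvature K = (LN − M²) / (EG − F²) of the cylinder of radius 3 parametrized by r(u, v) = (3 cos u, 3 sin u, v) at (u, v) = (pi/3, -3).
K = 0

Coefficients of the first fundamental form: E = 9, F = 0, G = 1.
Coefficients of the second fundamental form: L = -3, M = 0, N = 0.
Assemble K = (LN − M²)/(EG − F²) = 0. At (u, v) = (pi/3, -3): K = 0.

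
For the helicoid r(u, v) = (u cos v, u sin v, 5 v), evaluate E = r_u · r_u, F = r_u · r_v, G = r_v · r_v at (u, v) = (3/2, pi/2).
E = 1;  F = 0;  G = 109/4

Partials: r_u = (cos(v), sin(v), 0), r_v = (-u*sin(v), u*cos(v), 5). As functions of (u, v):
  E = r_u · r_u = 1,
  F = r_u · r_v = 0,
  G = r_v · r_v = u^2 + 25.
Evaluating at (u, v) = (3/2, pi/2): E = 1, F = 0, G = 109/4.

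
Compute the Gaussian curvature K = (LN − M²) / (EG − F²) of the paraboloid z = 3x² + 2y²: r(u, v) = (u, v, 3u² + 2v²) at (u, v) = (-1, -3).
K = 24/32761

Coefficients of the first fundamental form: E = 36*u^2 + 1, F = 24*u*v, G = 16*v^2 + 1.
Coefficients of the second fundamental form: L = 6/sqrt(36*u^2 + 16*v^2 + 1), M = 0, N = 4/sqrt(36*u^2 + 16*v^2 + 1).
Assemble K = (LN − M²)/(EG − F²) = 24/(1296*u^4 + 1152*u^2*v^2 + 72*u^2 + 256*v^4 + 32*v^2 + 1). At (u, v) = (-1, -3): K = 24/32761.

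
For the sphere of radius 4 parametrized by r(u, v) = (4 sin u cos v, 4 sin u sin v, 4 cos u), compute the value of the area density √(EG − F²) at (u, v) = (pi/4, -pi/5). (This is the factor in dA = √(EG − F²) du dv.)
√(EG − F²)|_{(pi/4, -pi/5)} = 8*sqrt(2)

E = 16, F = 0, G = 16*sin(u)^2, so EG − F² = 256*sin(u)^2. Taking the positive square root: √(EG − F²) = 16*Abs(sin(u)). At (u, v) = (pi/4, -pi/5): 8*sqrt(2).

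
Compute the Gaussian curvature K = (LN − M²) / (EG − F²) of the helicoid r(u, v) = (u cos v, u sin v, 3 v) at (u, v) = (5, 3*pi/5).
K = -9/1156

Coefficients of the first fundamental form: E = 1, F = 0, G = u^2 + 9.
Coefficients of the second fundamental form: L = 0, M = -3/sqrt(u^2 + 9), N = 0.
Assemble K = (LN − M²)/(EG − F²) = -9/(u^2 + 9)^2. At (u, v) = (5, 3*pi/5): K = -9/1156.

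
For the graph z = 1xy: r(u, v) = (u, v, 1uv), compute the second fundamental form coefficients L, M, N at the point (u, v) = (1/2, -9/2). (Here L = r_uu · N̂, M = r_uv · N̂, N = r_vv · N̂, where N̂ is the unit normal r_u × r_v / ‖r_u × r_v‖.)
L = 0;  M = sqrt(86)/43;  N = 0

Compute the unit normal N̂(u, v) = (-v/sqrt(u^2 + v^2 + 1), -u/sqrt(u^2 + v^2 + 1), 1/sqrt(u^2 + v^2 + 1)), and the second partials r_uu, r_uv, r_vv. Take dot products:
  L(u, v) = r_uu · N̂ = 0,
  M(u, v) = r_uv · N̂ = 1/sqrt(u^2 + v^2 + 1),
  N(u, v) = r_vv · N̂ = 0.
Evaluating at (u, v) = (1/2, -9/2):
  L = 0, M = sqrt(86)/43, N = 0.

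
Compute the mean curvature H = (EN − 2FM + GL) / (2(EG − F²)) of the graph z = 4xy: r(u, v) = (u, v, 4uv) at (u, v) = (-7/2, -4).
H = -896*sqrt(453)/205209

With E = 16*v^2 + 1, F = 16*u*v, G = 16*u^2 + 1, L = 0, M = 4/sqrt(16*u^2 + 16*v^2 + 1), N = 0, assemble
  H = (EN − 2FM + GL) / (2(EG − F²)) = -64*u*v/(16*u^2 + 16*v^2 + 1)^(3/2).
At (u, v) = (-7/2, -4): H = -896*sqrt(453)/205209.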